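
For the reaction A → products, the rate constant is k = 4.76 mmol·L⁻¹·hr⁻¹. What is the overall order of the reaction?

zeroth order (0)

Step 1: The units of k for an nth-order reaction are (concentration)^(1-n)·(time)⁻¹.
Step 2: Here k has units mmol·L⁻¹·hr⁻¹, so the concentration exponent is 1.
Step 3: 1 - n = 1 ⇒ n = 0. The reaction is zeroth order.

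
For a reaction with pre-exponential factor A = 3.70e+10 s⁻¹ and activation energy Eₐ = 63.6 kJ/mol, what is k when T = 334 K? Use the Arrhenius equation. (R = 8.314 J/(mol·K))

4.18e+00 s⁻¹

Step 1: Use the Arrhenius equation: k = A × exp(-Eₐ/RT)
Step 2: Convert Eₐ to J/mol: 63.6 kJ/mol = 63600 J/mol
Step 3: Calculate the exponent: -Eₐ/(RT) = -63600/(8.314 × 334) = -22.90344
Step 4: k = 3.70e+10 × exp(-22.90344)
Step 5: k = 3.70e+10 × 1.13022e-10 = 4.1818e+00 s⁻¹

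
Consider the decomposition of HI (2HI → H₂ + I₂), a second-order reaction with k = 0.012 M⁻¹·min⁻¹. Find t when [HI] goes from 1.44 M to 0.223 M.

315.8 min

Step 1: For second-order: t = (1/[HI] - 1/[HI]₀)/k
Step 2: t = (1/0.223 - 1/1.44)/0.012
Step 3: t = (4.484 - 0.6944)/0.012
Step 4: t = 3.79/0.012 = 315.8 min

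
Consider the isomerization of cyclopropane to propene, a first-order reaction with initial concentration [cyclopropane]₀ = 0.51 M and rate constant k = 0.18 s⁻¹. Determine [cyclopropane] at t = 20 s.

0.01394 M

Step 1: For a first-order reaction: [cyclopropane] = [cyclopropane]₀ × e^(-kt)
Step 2: [cyclopropane] = 0.51 × e^(-0.18 × 20)
Step 3: [cyclopropane] = 0.51 × e^(-3.6)
Step 4: [cyclopropane] = 0.51 × 0.0273237 = 0.01394 M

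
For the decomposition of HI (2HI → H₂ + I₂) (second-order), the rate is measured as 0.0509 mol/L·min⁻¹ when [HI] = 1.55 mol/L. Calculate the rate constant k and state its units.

0.02119 (mol/L)⁻¹·min⁻¹

Step 1: rate = k[HI]^2, so k = rate / [HI]^2.
Step 2: k = 0.0509 / (1.55)^2 = 0.0509 / 2.403.
Step 3: k = 0.02119 (mol/L)⁻¹·min⁻¹.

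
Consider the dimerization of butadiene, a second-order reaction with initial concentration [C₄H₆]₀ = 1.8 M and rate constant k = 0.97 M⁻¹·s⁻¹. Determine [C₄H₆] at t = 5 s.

0.185 M

Step 1: For a second-order reaction: 1/[C₄H₆] = 1/[C₄H₆]₀ + kt
Step 2: 1/[C₄H₆] = 1/1.8 + 0.97 × 5
Step 3: 1/[C₄H₆] = 0.5556 + 4.85 = 5.406
Step 4: [C₄H₆] = 1/5.406 = 0.185 M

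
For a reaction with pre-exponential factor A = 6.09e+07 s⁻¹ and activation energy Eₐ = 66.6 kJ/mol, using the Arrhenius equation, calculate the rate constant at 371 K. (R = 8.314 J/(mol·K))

2.55e-02 s⁻¹

Step 1: Use the Arrhenius equation: k = A × exp(-Eₐ/RT)
Step 2: Convert Eₐ to J/mol: 66.6 kJ/mol = 66600 J/mol
Step 3: Calculate the exponent: -Eₐ/(RT) = -66600/(8.314 × 371) = -21.59187
Step 4: k = 6.09e+07 × exp(-21.59187)
Step 5: k = 6.09e+07 × 4.19537e-10 = 2.5550e-02 s⁻¹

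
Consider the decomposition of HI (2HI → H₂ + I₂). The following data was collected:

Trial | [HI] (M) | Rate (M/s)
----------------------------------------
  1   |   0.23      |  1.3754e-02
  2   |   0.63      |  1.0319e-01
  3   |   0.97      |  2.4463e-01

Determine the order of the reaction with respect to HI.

second order (2)

Step 1: Compare trials to find order n where rate₂/rate₁ = ([HI]₂/[HI]₁)^n
Step 2: rate₂/rate₁ = 1.0319e-01/1.3754e-02 = 7.503
Step 3: [HI]₂/[HI]₁ = 0.63/0.23 = 2.739
Step 4: n = ln(7.503)/ln(2.739) = 2.00 ≈ 2
Step 5: The reaction is second order in HI.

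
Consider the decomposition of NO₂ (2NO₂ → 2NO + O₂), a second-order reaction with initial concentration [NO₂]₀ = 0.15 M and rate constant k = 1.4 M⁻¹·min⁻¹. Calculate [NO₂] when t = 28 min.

0.0218 M

Step 1: For a second-order reaction: 1/[NO₂] = 1/[NO₂]₀ + kt
Step 2: 1/[NO₂] = 1/0.15 + 1.4 × 28
Step 3: 1/[NO₂] = 6.667 + 39.2 = 45.87
Step 4: [NO₂] = 1/45.87 = 0.0218 M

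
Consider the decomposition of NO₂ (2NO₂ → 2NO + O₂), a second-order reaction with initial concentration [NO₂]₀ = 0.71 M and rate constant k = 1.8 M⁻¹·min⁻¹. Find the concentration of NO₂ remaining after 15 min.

0.0352 M

Step 1: For a second-order reaction: 1/[NO₂] = 1/[NO₂]₀ + kt
Step 2: 1/[NO₂] = 1/0.71 + 1.8 × 15
Step 3: 1/[NO₂] = 1.408 + 27 = 28.41
Step 4: [NO₂] = 1/28.41 = 0.0352 M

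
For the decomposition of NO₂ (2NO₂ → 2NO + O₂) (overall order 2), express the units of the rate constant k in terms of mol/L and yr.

(mol/L)⁻¹·yr⁻¹

Step 1: For overall order n, rate = k × (concentration)^n.
Step 2: Rate has units mol/L·yr⁻¹; concentration term has units (mol/L)^2.
Step 3: k = rate / (concentration)^n, so units of k = (mol/L)^(1-2)·yr⁻¹ = (mol/L)⁻¹·yr⁻¹.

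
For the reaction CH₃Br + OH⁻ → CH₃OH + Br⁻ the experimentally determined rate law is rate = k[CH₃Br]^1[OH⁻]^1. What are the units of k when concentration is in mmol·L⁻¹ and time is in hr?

(mmol·L⁻¹)⁻¹·hr⁻¹

Step 1: Overall order = 1 + 1 = 2.
Step 2: rate has units mmol·L⁻¹·hr⁻¹; [CH₃Br]^1[OH⁻]^1 has units (mmol·L⁻¹)^2.
Step 3: k = rate/([CH₃Br]^1[OH⁻]^1), so units of k = (mmol·L⁻¹)^(1-2)·hr⁻¹ = (mmol·L⁻¹)⁻¹·hr⁻¹.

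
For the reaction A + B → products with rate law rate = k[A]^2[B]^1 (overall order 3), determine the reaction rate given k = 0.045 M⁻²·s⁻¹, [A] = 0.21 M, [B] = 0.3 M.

0.0005953 M/s

Step 1: The rate law is rate = k[A]^2[B]^1, overall order = 2+1 = 3
Step 2: Substitute values: rate = 0.045 × (0.21)^2 × (0.3)^1
Step 3: rate = 0.045 × 0.0441 × 0.3 = 0.00059535 M/s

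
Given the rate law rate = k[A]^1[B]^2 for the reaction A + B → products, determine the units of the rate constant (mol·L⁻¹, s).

(mol·L⁻¹)⁻²·s⁻¹

Step 1: Overall order = 1 + 2 = 3.
Step 2: rate has units mol·L⁻¹·s⁻¹; [A]^1[B]^2 has units (mol·L⁻¹)^3.
Step 3: k = rate/([A]^1[B]^2), so units of k = (mol·L⁻¹)^(1-3)·s⁻¹ = (mol·L⁻¹)⁻²·s⁻¹.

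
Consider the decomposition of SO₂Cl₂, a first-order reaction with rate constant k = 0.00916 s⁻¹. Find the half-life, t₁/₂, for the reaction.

75.67 s

Step 1: For a first-order reaction, t₁/₂ = ln(2)/k
Step 2: t₁/₂ = ln(2)/0.00916
Step 3: t₁/₂ = 0.6931/0.00916 = 75.67 s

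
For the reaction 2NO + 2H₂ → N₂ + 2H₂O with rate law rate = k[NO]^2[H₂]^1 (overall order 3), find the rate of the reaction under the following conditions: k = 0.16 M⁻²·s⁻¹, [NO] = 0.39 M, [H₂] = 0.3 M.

0.007301 M/s

Step 1: The rate law is rate = k[NO]^2[H₂]^1, overall order = 2+1 = 3
Step 2: Substitute values: rate = 0.16 × (0.39)^2 × (0.3)^1
Step 3: rate = 0.16 × 0.1521 × 0.3 = 0.0073008 M/s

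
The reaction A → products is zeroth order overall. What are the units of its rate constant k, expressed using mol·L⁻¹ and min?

mol·L⁻¹·min⁻¹

Step 1: For overall order n, rate = k × (concentration)^n.
Step 2: Rate has units mol·L⁻¹·min⁻¹; concentration term has units (mol·L⁻¹)^0.
Step 3: k = rate / (concentration)^n, so units of k = (mol·L⁻¹)^(1-0)·min⁻¹ = mol·L⁻¹·min⁻¹.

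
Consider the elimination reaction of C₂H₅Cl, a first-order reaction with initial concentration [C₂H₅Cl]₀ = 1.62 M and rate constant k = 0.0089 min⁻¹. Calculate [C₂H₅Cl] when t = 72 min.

0.8535 M

Step 1: For a first-order reaction: [C₂H₅Cl] = [C₂H₅Cl]₀ × e^(-kt)
Step 2: [C₂H₅Cl] = 1.62 × e^(-0.0089 × 72)
Step 3: [C₂H₅Cl] = 1.62 × e^(-0.6408)
Step 4: [C₂H₅Cl] = 1.62 × 0.526871 = 0.8535 M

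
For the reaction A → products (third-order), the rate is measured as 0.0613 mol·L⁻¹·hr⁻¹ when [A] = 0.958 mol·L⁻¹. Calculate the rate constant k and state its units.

0.06972 (mol·L⁻¹)⁻²·hr⁻¹

Step 1: rate = k[A]^3, so k = rate / [A]^3.
Step 2: k = 0.0613 / (0.958)^3 = 0.0613 / 0.8792.
Step 3: k = 0.06972 (mol·L⁻¹)⁻²·hr⁻¹.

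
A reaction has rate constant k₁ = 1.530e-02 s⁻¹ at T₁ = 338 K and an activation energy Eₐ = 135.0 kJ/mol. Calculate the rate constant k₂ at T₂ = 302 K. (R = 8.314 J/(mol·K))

4.985e-05 s⁻¹

Step 1: Use the two-temperature Arrhenius form: ln(k₂/k₁) = -Eₐ/R × (1/T₂ - 1/T₁)
Step 2: Convert Eₐ to J/mol: 135.0 kJ/mol = 135000 J/mol
Step 3: 1/T₂ - 1/T₁ = 1/302 - 1/338 = 3.526784e-04 K⁻¹
Step 4: ln(k₂/k₁) = -135000/8.314 × 3.526784e-04 = -5.72668
Step 5: k₂ = k₁ × exp(-5.72668) = 1.530e-02 × 3.25788e-03 = 4.985e-05 s⁻¹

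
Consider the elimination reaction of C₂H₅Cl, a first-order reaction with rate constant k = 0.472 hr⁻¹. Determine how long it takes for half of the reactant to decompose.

1.469 hr

Step 1: For a first-order reaction, t₁/₂ = ln(2)/k
Step 2: t₁/₂ = ln(2)/0.472
Step 3: t₁/₂ = 0.6931/0.472 = 1.469 hr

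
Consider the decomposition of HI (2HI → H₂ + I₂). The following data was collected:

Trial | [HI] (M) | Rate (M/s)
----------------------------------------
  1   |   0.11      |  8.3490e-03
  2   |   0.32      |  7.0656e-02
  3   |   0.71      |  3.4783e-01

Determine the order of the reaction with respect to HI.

second order (2)

Step 1: Compare trials to find order n where rate₂/rate₁ = ([HI]₂/[HI]₁)^n
Step 2: rate₂/rate₁ = 7.0656e-02/8.3490e-03 = 8.463
Step 3: [HI]₂/[HI]₁ = 0.32/0.11 = 2.909
Step 4: n = ln(8.463)/ln(2.909) = 2.00 ≈ 2
Step 5: The reaction is second order in HI.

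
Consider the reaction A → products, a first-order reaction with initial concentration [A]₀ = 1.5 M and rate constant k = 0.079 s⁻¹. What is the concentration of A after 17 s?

0.3916 M

Step 1: For a first-order reaction: [A] = [A]₀ × e^(-kt)
Step 2: [A] = 1.5 × e^(-0.079 × 17)
Step 3: [A] = 1.5 × e^(-1.343)
Step 4: [A] = 1.5 × 0.261061 = 0.3916 M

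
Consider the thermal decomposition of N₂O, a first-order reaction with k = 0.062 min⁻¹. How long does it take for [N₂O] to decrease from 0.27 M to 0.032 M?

34.4 min

Step 1: For first-order: t = ln([N₂O]₀/[N₂O])/k
Step 2: t = ln(0.27/0.032)/0.062
Step 3: t = ln(8.438)/0.062
Step 4: t = 2.133/0.062 = 34.4 min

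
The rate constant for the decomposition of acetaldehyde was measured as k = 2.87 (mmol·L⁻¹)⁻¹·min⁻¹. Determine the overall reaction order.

second order (2)

Step 1: The units of k for an nth-order reaction are (concentration)^(1-n)·(time)⁻¹.
Step 2: Here k has units (mmol·L⁻¹)⁻¹·min⁻¹, so the concentration exponent is -1.
Step 3: 1 - n = -1 ⇒ n = 2. The reaction is second order.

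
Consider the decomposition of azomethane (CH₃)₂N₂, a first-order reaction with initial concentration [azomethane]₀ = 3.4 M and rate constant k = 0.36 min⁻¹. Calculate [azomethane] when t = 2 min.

1.655 M

Step 1: For a first-order reaction: [azomethane] = [azomethane]₀ × e^(-kt)
Step 2: [azomethane] = 3.4 × e^(-0.36 × 2)
Step 3: [azomethane] = 3.4 × e^(-0.72)
Step 4: [azomethane] = 3.4 × 0.486752 = 1.655 M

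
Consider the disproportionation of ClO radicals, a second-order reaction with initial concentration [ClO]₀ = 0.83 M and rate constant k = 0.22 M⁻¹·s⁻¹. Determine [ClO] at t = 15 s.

0.222 M

Step 1: For a second-order reaction: 1/[ClO] = 1/[ClO]₀ + kt
Step 2: 1/[ClO] = 1/0.83 + 0.22 × 15
Step 3: 1/[ClO] = 1.205 + 3.3 = 4.505
Step 4: [ClO] = 1/4.505 = 0.222 M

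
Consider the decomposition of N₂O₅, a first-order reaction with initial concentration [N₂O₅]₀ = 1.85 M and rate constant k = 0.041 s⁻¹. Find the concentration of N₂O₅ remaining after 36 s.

0.4228 M

Step 1: For a first-order reaction: [N₂O₅] = [N₂O₅]₀ × e^(-kt)
Step 2: [N₂O₅] = 1.85 × e^(-0.041 × 36)
Step 3: [N₂O₅] = 1.85 × e^(-1.476)
Step 4: [N₂O₅] = 1.85 × 0.22855 = 0.4228 M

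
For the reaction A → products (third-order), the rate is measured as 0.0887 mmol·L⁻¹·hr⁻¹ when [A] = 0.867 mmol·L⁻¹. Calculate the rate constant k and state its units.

0.1361 (mmol·L⁻¹)⁻²·hr⁻¹

Step 1: rate = k[A]^3, so k = rate / [A]^3.
Step 2: k = 0.0887 / (0.867)^3 = 0.0887 / 0.6517.
Step 3: k = 0.1361 (mmol·L⁻¹)⁻²·hr⁻¹.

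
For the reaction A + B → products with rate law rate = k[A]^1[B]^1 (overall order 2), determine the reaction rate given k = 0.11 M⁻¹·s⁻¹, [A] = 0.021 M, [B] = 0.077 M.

0.0001779 M/s

Step 1: The rate law is rate = k[A]^1[B]^1, overall order = 1+1 = 2
Step 2: Substitute values: rate = 0.11 × (0.021)^1 × (0.077)^1
Step 3: rate = 0.11 × 0.021 × 0.077 = 0.00017787 M/s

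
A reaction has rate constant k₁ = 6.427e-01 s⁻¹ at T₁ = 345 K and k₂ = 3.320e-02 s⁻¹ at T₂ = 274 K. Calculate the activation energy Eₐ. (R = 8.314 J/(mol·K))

32.8 kJ/mol

Step 1: Use the two-temperature Arrhenius form: ln(k₂/k₁) = -Eₐ/R × (1/T₂ - 1/T₁)
Step 2: ln(k₂/k₁) = ln(3.320e-02/6.427e-01) = ln(0.0516571) = -2.96313
Step 3: 1/T₂ - 1/T₁ = 1/274 - 1/345 = 7.510843e-04 K⁻¹
Step 4: Eₐ = -R × ln(k₂/k₁) / (1/T₂ - 1/T₁) = -8.314 × -2.96313 / 7.510843e-04
Step 5: Eₐ = 3.2800e+04 J/mol = 32.8 kJ/mol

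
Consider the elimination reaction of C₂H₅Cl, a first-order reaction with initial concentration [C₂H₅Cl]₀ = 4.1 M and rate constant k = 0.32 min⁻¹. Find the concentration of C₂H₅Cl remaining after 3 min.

1.57 M

Step 1: For a first-order reaction: [C₂H₅Cl] = [C₂H₅Cl]₀ × e^(-kt)
Step 2: [C₂H₅Cl] = 4.1 × e^(-0.32 × 3)
Step 3: [C₂H₅Cl] = 4.1 × e^(-0.96)
Step 4: [C₂H₅Cl] = 4.1 × 0.382893 = 1.57 M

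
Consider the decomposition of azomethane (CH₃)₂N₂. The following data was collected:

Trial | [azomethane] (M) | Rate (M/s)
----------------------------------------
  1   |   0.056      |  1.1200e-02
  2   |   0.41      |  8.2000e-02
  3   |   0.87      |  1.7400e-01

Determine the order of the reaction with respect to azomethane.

first order (1)

Step 1: Compare trials to find order n where rate₂/rate₁ = ([azomethane]₂/[azomethane]₁)^n
Step 2: rate₂/rate₁ = 8.2000e-02/1.1200e-02 = 7.321
Step 3: [azomethane]₂/[azomethane]₁ = 0.41/0.056 = 7.321
Step 4: n = ln(7.321)/ln(7.321) = 1.00 ≈ 1
Step 5: The reaction is first order in azomethane.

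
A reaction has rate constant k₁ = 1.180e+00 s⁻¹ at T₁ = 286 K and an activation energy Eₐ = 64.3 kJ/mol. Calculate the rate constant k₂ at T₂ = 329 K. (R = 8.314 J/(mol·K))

4.044e+01 s⁻¹

Step 1: Use the two-temperature Arrhenius form: ln(k₂/k₁) = -Eₐ/R × (1/T₂ - 1/T₁)
Step 2: Convert Eₐ to J/mol: 64.3 kJ/mol = 64300 J/mol
Step 3: 1/T₂ - 1/T₁ = 1/329 - 1/286 = -4.569898e-04 K⁻¹
Step 4: ln(k₂/k₁) = -64300/8.314 × -4.569898e-04 = 3.53433
Step 5: k₂ = k₁ × exp(3.53433) = 1.180e+00 × 3.42720e+01 = 4.044e+01 s⁻¹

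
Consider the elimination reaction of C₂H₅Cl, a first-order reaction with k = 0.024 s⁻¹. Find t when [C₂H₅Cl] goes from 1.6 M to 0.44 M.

53.79 s

Step 1: For first-order: t = ln([C₂H₅Cl]₀/[C₂H₅Cl])/k
Step 2: t = ln(1.6/0.44)/0.024
Step 3: t = ln(3.636)/0.024
Step 4: t = 1.291/0.024 = 53.79 s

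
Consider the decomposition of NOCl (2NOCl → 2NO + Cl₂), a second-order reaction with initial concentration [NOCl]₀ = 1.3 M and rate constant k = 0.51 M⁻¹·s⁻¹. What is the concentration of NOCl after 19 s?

0.09561 M

Step 1: For a second-order reaction: 1/[NOCl] = 1/[NOCl]₀ + kt
Step 2: 1/[NOCl] = 1/1.3 + 0.51 × 19
Step 3: 1/[NOCl] = 0.7692 + 9.69 = 10.46
Step 4: [NOCl] = 1/10.46 = 0.09561 M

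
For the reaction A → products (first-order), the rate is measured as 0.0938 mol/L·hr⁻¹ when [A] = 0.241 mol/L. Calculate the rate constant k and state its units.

0.3892 hr⁻¹

Step 1: rate = k[A]^1, so k = rate / [A]^1.
Step 2: k = 0.0938 / (0.241)^1 = 0.0938 / 0.241.
Step 3: k = 0.3892 hr⁻¹.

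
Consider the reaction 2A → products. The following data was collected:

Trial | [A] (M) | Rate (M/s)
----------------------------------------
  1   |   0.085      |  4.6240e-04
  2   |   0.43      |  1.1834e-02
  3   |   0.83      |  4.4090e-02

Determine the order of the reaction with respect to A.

second order (2)

Step 1: Compare trials to find order n where rate₂/rate₁ = ([A]₂/[A]₁)^n
Step 2: rate₂/rate₁ = 1.1834e-02/4.6240e-04 = 25.59
Step 3: [A]₂/[A]₁ = 0.43/0.085 = 5.059
Step 4: n = ln(25.59)/ln(5.059) = 2.00 ≈ 2
Step 5: The reaction is second order in A.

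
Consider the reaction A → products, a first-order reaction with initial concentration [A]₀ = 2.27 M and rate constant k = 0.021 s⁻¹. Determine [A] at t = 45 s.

0.8823 M

Step 1: For a first-order reaction: [A] = [A]₀ × e^(-kt)
Step 2: [A] = 2.27 × e^(-0.021 × 45)
Step 3: [A] = 2.27 × e^(-0.945)
Step 4: [A] = 2.27 × 0.38868 = 0.8823 M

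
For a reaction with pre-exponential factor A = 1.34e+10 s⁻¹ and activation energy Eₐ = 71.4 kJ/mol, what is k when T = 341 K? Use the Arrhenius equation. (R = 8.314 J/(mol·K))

1.55e-01 s⁻¹

Step 1: Use the Arrhenius equation: k = A × exp(-Eₐ/RT)
Step 2: Convert Eₐ to J/mol: 71.4 kJ/mol = 71400 J/mol
Step 3: Calculate the exponent: -Eₐ/(RT) = -71400/(8.314 × 341) = -25.18453
Step 4: k = 1.34e+10 × exp(-25.18453)
Step 5: k = 1.34e+10 × 1.15478e-11 = 1.5474e-01 s⁻¹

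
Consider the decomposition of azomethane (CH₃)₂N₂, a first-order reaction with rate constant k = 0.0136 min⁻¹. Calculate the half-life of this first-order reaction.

50.97 min

Step 1: For a first-order reaction, t₁/₂ = ln(2)/k
Step 2: t₁/₂ = ln(2)/0.0136
Step 3: t₁/₂ = 0.6931/0.0136 = 50.97 min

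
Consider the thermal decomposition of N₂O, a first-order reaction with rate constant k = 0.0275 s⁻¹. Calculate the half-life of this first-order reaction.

25.21 s

Step 1: For a first-order reaction, t₁/₂ = ln(2)/k
Step 2: t₁/₂ = ln(2)/0.0275
Step 3: t₁/₂ = 0.6931/0.0275 = 25.21 s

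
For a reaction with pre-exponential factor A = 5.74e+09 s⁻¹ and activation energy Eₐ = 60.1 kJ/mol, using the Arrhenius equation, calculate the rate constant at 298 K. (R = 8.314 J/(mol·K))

1.67e-01 s⁻¹

Step 1: Use the Arrhenius equation: k = A × exp(-Eₐ/RT)
Step 2: Convert Eₐ to J/mol: 60.1 kJ/mol = 60100 J/mol
Step 3: Calculate the exponent: -Eₐ/(RT) = -60100/(8.314 × 298) = -24.25762
Step 4: k = 5.74e+09 × exp(-24.25762)
Step 5: k = 5.74e+09 × 2.91776e-11 = 1.6748e-01 s⁻¹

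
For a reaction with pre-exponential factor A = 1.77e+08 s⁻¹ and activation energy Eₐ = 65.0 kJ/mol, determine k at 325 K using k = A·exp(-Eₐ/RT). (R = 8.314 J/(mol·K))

6.32e-03 s⁻¹

Step 1: Use the Arrhenius equation: k = A × exp(-Eₐ/RT)
Step 2: Convert Eₐ to J/mol: 65.0 kJ/mol = 65000 J/mol
Step 3: Calculate the exponent: -Eₐ/(RT) = -65000/(8.314 × 325) = -24.05581
Step 4: k = 1.77e+08 × exp(-24.05581)
Step 5: k = 1.77e+08 × 3.57022e-11 = 6.3193e-03 s⁻¹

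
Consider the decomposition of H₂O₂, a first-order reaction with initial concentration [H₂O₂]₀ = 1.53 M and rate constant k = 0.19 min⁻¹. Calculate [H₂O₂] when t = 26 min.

0.01095 M

Step 1: For a first-order reaction: [H₂O₂] = [H₂O₂]₀ × e^(-kt)
Step 2: [H₂O₂] = 1.53 × e^(-0.19 × 26)
Step 3: [H₂O₂] = 1.53 × e^(-4.94)
Step 4: [H₂O₂] = 1.53 × 0.0071546 = 0.01095 M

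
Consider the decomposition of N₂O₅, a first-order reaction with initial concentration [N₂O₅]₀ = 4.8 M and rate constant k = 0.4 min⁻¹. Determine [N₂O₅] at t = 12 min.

0.0395 M

Step 1: For a first-order reaction: [N₂O₅] = [N₂O₅]₀ × e^(-kt)
Step 2: [N₂O₅] = 4.8 × e^(-0.4 × 12)
Step 3: [N₂O₅] = 4.8 × e^(-4.8)
Step 4: [N₂O₅] = 4.8 × 0.00822975 = 0.0395 M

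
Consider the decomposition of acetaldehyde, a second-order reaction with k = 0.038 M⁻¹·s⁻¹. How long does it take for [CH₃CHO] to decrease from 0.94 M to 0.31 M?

56.89 s

Step 1: For second-order: t = (1/[CH₃CHO] - 1/[CH₃CHO]₀)/k
Step 2: t = (1/0.31 - 1/0.94)/0.038
Step 3: t = (3.226 - 1.064)/0.038
Step 4: t = 2.162/0.038 = 56.89 s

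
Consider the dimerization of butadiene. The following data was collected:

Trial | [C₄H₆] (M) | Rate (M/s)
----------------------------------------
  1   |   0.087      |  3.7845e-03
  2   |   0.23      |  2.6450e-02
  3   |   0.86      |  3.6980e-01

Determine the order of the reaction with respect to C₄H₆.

second order (2)

Step 1: Compare trials to find order n where rate₂/rate₁ = ([C₄H₆]₂/[C₄H₆]₁)^n
Step 2: rate₂/rate₁ = 2.6450e-02/3.7845e-03 = 6.989
Step 3: [C₄H₆]₂/[C₄H₆]₁ = 0.23/0.087 = 2.644
Step 4: n = ln(6.989)/ln(2.644) = 2.00 ≈ 2
Step 5: The reaction is second order in C₄H₆.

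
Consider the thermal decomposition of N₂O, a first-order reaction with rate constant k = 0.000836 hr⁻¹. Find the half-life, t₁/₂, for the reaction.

829.1 hr

Step 1: For a first-order reaction, t₁/₂ = ln(2)/k
Step 2: t₁/₂ = ln(2)/0.000836
Step 3: t₁/₂ = 0.6931/0.000836 = 829.1 hr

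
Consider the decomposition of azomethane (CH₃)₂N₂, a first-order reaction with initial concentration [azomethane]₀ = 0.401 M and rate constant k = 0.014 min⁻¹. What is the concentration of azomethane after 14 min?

0.3296 M

Step 1: For a first-order reaction: [azomethane] = [azomethane]₀ × e^(-kt)
Step 2: [azomethane] = 0.401 × e^(-0.014 × 14)
Step 3: [azomethane] = 0.401 × e^(-0.196)
Step 4: [azomethane] = 0.401 × 0.822012 = 0.3296 M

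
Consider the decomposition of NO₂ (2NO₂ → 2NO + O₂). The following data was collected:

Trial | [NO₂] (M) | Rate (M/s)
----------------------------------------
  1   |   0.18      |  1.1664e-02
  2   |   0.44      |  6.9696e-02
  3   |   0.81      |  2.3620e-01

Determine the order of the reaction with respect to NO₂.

second order (2)

Step 1: Compare trials to find order n where rate₂/rate₁ = ([NO₂]₂/[NO₂]₁)^n
Step 2: rate₂/rate₁ = 6.9696e-02/1.1664e-02 = 5.975
Step 3: [NO₂]₂/[NO₂]₁ = 0.44/0.18 = 2.444
Step 4: n = ln(5.975)/ln(2.444) = 2.00 ≈ 2
Step 5: The reaction is second order in NO₂.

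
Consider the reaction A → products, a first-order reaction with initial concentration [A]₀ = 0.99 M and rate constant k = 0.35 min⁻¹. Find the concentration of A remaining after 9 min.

0.04242 M

Step 1: For a first-order reaction: [A] = [A]₀ × e^(-kt)
Step 2: [A] = 0.99 × e^(-0.35 × 9)
Step 3: [A] = 0.99 × e^(-3.15)
Step 4: [A] = 0.99 × 0.0428521 = 0.04242 M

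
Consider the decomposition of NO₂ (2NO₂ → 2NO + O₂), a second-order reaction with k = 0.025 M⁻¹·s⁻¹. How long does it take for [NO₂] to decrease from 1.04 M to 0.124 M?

284.1 s

Step 1: For second-order: t = (1/[NO₂] - 1/[NO₂]₀)/k
Step 2: t = (1/0.124 - 1/1.04)/0.025
Step 3: t = (8.065 - 0.9615)/0.025
Step 4: t = 7.103/0.025 = 284.1 s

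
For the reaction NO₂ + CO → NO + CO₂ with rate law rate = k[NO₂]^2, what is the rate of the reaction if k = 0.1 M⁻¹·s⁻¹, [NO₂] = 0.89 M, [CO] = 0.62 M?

0.07921 M/s

Step 1: The rate law is rate = k[NO₂]^2
Step 2: Note that the rate does not depend on [CO] (zero order in CO).
Step 3: rate = 0.1 × (0.89)^2 = 0.07921 M/s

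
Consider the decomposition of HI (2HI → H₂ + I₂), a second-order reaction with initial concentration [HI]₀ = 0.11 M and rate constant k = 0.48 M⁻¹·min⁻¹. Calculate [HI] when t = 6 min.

0.08354 M

Step 1: For a second-order reaction: 1/[HI] = 1/[HI]₀ + kt
Step 2: 1/[HI] = 1/0.11 + 0.48 × 6
Step 3: 1/[HI] = 9.091 + 2.88 = 11.97
Step 4: [HI] = 1/11.97 = 0.08354 M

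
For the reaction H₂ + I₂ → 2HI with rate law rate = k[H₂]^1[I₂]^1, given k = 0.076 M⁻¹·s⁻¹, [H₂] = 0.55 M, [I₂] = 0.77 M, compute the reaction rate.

0.03219 M/s

Step 1: The rate law is rate = k[H₂]^1[I₂]^1
Step 2: Substitute: rate = 0.076 × (0.55)^1 × (0.77)^1
Step 3: rate = 0.076 × 0.55 × 0.77 = 0.032186 M/s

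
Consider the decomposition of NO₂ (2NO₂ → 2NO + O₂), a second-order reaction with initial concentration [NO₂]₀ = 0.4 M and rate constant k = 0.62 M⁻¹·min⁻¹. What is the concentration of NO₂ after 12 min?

0.1006 M

Step 1: For a second-order reaction: 1/[NO₂] = 1/[NO₂]₀ + kt
Step 2: 1/[NO₂] = 1/0.4 + 0.62 × 12
Step 3: 1/[NO₂] = 2.5 + 7.44 = 9.94
Step 4: [NO₂] = 1/9.94 = 0.1006 M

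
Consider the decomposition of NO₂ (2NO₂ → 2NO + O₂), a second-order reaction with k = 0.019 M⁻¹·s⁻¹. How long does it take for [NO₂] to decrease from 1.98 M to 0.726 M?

45.91 s

Step 1: For second-order: t = (1/[NO₂] - 1/[NO₂]₀)/k
Step 2: t = (1/0.726 - 1/1.98)/0.019
Step 3: t = (1.377 - 0.5051)/0.019
Step 4: t = 0.8724/0.019 = 45.91 s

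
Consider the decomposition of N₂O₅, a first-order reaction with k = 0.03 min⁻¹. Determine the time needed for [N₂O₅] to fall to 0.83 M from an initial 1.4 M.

17.43 min

Step 1: For first-order: t = ln([N₂O₅]₀/[N₂O₅])/k
Step 2: t = ln(1.4/0.83)/0.03
Step 3: t = ln(1.687)/0.03
Step 4: t = 0.5228/0.03 = 17.43 min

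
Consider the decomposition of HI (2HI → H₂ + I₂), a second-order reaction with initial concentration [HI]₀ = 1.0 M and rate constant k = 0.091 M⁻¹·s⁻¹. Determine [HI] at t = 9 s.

0.5498 M

Step 1: For a second-order reaction: 1/[HI] = 1/[HI]₀ + kt
Step 2: 1/[HI] = 1/1.0 + 0.091 × 9
Step 3: 1/[HI] = 1 + 0.819 = 1.819
Step 4: [HI] = 1/1.819 = 0.5498 M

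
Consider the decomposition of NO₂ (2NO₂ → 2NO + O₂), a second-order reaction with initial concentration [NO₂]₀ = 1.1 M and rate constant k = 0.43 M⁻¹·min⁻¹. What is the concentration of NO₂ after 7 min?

0.2552 M

Step 1: For a second-order reaction: 1/[NO₂] = 1/[NO₂]₀ + kt
Step 2: 1/[NO₂] = 1/1.1 + 0.43 × 7
Step 3: 1/[NO₂] = 0.9091 + 3.01 = 3.919
Step 4: [NO₂] = 1/3.919 = 0.2552 M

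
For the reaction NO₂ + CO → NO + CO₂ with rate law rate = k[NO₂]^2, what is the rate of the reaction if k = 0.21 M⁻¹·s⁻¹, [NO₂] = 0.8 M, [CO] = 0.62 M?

0.1344 M/s

Step 1: The rate law is rate = k[NO₂]^2
Step 2: Note that the rate does not depend on [CO] (zero order in CO).
Step 3: rate = 0.21 × (0.8)^2 = 0.1344 M/s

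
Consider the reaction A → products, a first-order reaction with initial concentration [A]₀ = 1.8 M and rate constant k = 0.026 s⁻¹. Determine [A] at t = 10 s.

1.388 M

Step 1: For a first-order reaction: [A] = [A]₀ × e^(-kt)
Step 2: [A] = 1.8 × e^(-0.026 × 10)
Step 3: [A] = 1.8 × e^(-0.26)
Step 4: [A] = 1.8 × 0.771052 = 1.388 M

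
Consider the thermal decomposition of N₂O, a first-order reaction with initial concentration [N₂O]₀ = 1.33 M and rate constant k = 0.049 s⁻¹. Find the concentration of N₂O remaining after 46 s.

0.1396 M

Step 1: For a first-order reaction: [N₂O] = [N₂O]₀ × e^(-kt)
Step 2: [N₂O] = 1.33 × e^(-0.049 × 46)
Step 3: [N₂O] = 1.33 × e^(-2.254)
Step 4: [N₂O] = 1.33 × 0.104978 = 0.1396 M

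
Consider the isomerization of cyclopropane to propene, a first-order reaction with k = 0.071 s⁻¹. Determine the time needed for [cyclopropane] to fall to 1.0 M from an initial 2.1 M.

10.45 s

Step 1: For first-order: t = ln([cyclopropane]₀/[cyclopropane])/k
Step 2: t = ln(2.1/1.0)/0.071
Step 3: t = ln(2.1)/0.071
Step 4: t = 0.7419/0.071 = 10.45 s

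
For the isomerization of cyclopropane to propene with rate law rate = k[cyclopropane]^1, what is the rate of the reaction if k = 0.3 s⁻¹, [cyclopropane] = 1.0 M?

0.3 M/s

Step 1: Identify the rate law: rate = k[cyclopropane]^1
Step 2: Substitute values: rate = 0.3 × (1.0)^1
Step 3: Calculate: rate = 0.3 × 1 = 0.3 M/s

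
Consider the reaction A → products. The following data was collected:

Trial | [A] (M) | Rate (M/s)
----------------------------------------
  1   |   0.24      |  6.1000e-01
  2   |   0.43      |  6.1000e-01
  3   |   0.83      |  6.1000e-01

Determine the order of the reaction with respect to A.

zeroth order (0)

Step 1: Compare trials - when concentration changes, rate stays constant.
Step 2: rate₂/rate₁ = 6.1000e-01/6.1000e-01 = 1
Step 3: [A]₂/[A]₁ = 0.43/0.24 = 1.792
Step 4: Since rate ratio ≈ (conc ratio)^0, the reaction is zeroth order.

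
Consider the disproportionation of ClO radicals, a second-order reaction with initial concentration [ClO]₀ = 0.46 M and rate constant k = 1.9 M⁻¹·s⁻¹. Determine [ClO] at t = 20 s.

0.02489 M

Step 1: For a second-order reaction: 1/[ClO] = 1/[ClO]₀ + kt
Step 2: 1/[ClO] = 1/0.46 + 1.9 × 20
Step 3: 1/[ClO] = 2.174 + 38 = 40.17
Step 4: [ClO] = 1/40.17 = 0.02489 M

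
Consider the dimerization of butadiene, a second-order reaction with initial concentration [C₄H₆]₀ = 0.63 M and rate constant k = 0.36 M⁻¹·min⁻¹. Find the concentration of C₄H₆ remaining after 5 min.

0.2952 M

Step 1: For a second-order reaction: 1/[C₄H₆] = 1/[C₄H₆]₀ + kt
Step 2: 1/[C₄H₆] = 1/0.63 + 0.36 × 5
Step 3: 1/[C₄H₆] = 1.587 + 1.8 = 3.387
Step 4: [C₄H₆] = 1/3.387 = 0.2952 M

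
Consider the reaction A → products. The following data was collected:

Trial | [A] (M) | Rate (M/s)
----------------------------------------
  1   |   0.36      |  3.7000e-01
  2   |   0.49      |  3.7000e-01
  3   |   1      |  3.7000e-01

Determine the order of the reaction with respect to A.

zeroth order (0)

Step 1: Compare trials - when concentration changes, rate stays constant.
Step 2: rate₂/rate₁ = 3.7000e-01/3.7000e-01 = 1
Step 3: [A]₂/[A]₁ = 0.49/0.36 = 1.361
Step 4: Since rate ratio ≈ (conc ratio)^0, the reaction is zeroth order.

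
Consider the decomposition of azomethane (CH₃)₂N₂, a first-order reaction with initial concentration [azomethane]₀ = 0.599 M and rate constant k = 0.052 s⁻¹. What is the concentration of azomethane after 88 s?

0.006167 M

Step 1: For a first-order reaction: [azomethane] = [azomethane]₀ × e^(-kt)
Step 2: [azomethane] = 0.599 × e^(-0.052 × 88)
Step 3: [azomethane] = 0.599 × e^(-4.576)
Step 4: [azomethane] = 0.599 × 0.010296 = 0.006167 M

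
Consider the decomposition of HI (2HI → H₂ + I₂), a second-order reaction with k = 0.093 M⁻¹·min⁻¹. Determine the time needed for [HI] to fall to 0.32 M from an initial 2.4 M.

29.12 min

Step 1: For second-order: t = (1/[HI] - 1/[HI]₀)/k
Step 2: t = (1/0.32 - 1/2.4)/0.093
Step 3: t = (3.125 - 0.4167)/0.093
Step 4: t = 2.708/0.093 = 29.12 min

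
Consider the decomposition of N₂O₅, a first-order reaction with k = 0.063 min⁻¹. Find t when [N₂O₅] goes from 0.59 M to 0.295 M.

11 min

Step 1: For first-order: t = ln([N₂O₅]₀/[N₂O₅])/k
Step 2: t = ln(0.59/0.295)/0.063
Step 3: t = ln(2)/0.063
Step 4: t = 0.6931/0.063 = 11 min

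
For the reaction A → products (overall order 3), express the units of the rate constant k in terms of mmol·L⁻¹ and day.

(mmol·L⁻¹)⁻²·day⁻¹

Step 1: For overall order n, rate = k × (concentration)^n.
Step 2: Rate has units mmol·L⁻¹·day⁻¹; concentration term has units (mmol·L⁻¹)^3.
Step 3: k = rate / (concentration)^n, so units of k = (mmol·L⁻¹)^(1-3)·day⁻¹ = (mmol·L⁻¹)⁻²·day⁻¹.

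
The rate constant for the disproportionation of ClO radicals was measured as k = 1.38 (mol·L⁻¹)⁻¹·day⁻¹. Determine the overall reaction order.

second order (2)

Step 1: The units of k for an nth-order reaction are (concentration)^(1-n)·(time)⁻¹.
Step 2: Here k has units (mol·L⁻¹)⁻¹·day⁻¹, so the concentration exponent is -1.
Step 3: 1 - n = -1 ⇒ n = 2. The reaction is second order.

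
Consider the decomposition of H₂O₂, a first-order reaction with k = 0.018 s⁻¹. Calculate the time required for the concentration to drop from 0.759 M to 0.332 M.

45.94 s

Step 1: For first-order: t = ln([H₂O₂]₀/[H₂O₂])/k
Step 2: t = ln(0.759/0.332)/0.018
Step 3: t = ln(2.286)/0.018
Step 4: t = 0.8269/0.018 = 45.94 s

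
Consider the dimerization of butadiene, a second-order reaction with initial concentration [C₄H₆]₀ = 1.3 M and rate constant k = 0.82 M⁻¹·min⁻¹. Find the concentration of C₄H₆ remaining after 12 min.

0.09426 M

Step 1: For a second-order reaction: 1/[C₄H₆] = 1/[C₄H₆]₀ + kt
Step 2: 1/[C₄H₆] = 1/1.3 + 0.82 × 12
Step 3: 1/[C₄H₆] = 0.7692 + 9.84 = 10.61
Step 4: [C₄H₆] = 1/10.61 = 0.09426 M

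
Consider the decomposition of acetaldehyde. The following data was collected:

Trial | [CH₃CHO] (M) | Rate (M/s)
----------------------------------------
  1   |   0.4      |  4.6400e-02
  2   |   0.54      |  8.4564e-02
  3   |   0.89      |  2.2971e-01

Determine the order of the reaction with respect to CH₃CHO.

second order (2)

Step 1: Compare trials to find order n where rate₂/rate₁ = ([CH₃CHO]₂/[CH₃CHO]₁)^n
Step 2: rate₂/rate₁ = 8.4564e-02/4.6400e-02 = 1.822
Step 3: [CH₃CHO]₂/[CH₃CHO]₁ = 0.54/0.4 = 1.35
Step 4: n = ln(1.822)/ln(1.35) = 2.00 ≈ 2
Step 5: The reaction is second order in CH₃CHO.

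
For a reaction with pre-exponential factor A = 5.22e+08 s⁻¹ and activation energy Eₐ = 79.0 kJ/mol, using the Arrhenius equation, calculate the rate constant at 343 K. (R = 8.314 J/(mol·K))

4.86e-04 s⁻¹

Step 1: Use the Arrhenius equation: k = A × exp(-Eₐ/RT)
Step 2: Convert Eₐ to J/mol: 79.0 kJ/mol = 79000 J/mol
Step 3: Calculate the exponent: -Eₐ/(RT) = -79000/(8.314 × 343) = -27.70275
Step 4: k = 5.22e+08 × exp(-27.70275)
Step 5: k = 5.22e+08 × 9.30783e-13 = 4.8587e-04 s⁻¹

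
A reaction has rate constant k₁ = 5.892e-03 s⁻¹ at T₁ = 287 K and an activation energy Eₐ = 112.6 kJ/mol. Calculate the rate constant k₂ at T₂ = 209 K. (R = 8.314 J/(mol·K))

1.323e-10 s⁻¹

Step 1: Use the two-temperature Arrhenius form: ln(k₂/k₁) = -Eₐ/R × (1/T₂ - 1/T₁)
Step 2: Convert Eₐ to J/mol: 112.6 kJ/mol = 112600 J/mol
Step 3: 1/T₂ - 1/T₁ = 1/209 - 1/287 = 1.300368e-03 K⁻¹
Step 4: ln(k₂/k₁) = -112600/8.314 × 1.300368e-03 = -17.61143
Step 5: k₂ = k₁ × exp(-17.61143) = 5.892e-03 × 2.24622e-08 = 1.323e-10 s⁻¹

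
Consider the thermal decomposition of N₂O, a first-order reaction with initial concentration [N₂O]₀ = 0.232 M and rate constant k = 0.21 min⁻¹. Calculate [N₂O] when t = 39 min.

6.436e-05 M

Step 1: For a first-order reaction: [N₂O] = [N₂O]₀ × e^(-kt)
Step 2: [N₂O] = 0.232 × e^(-0.21 × 39)
Step 3: [N₂O] = 0.232 × e^(-8.19)
Step 4: [N₂O] = 0.232 × 0.000277414 = 6.436e-05 M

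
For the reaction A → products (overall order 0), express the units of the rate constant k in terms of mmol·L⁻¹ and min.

mmol·L⁻¹·min⁻¹

Step 1: For overall order n, rate = k × (concentration)^n.
Step 2: Rate has units mmol·L⁻¹·min⁻¹; concentration term has units (mmol·L⁻¹)^0.
Step 3: k = rate / (concentration)^n, so units of k = (mmol·L⁻¹)^(1-0)·min⁻¹ = mmol·L⁻¹·min⁻¹.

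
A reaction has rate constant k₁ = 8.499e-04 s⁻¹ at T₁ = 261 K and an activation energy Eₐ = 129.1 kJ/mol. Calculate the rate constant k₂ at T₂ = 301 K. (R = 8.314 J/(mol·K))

2.307e+00 s⁻¹

Step 1: Use the two-temperature Arrhenius form: ln(k₂/k₁) = -Eₐ/R × (1/T₂ - 1/T₁)
Step 2: Convert Eₐ to J/mol: 129.1 kJ/mol = 129100 J/mol
Step 3: 1/T₂ - 1/T₁ = 1/301 - 1/261 = -5.091585e-04 K⁻¹
Step 4: ln(k₂/k₁) = -129100/8.314 × -5.091585e-04 = 7.90623
Step 5: k₂ = k₁ × exp(7.90623) = 8.499e-04 × 2.71414e+03 = 2.307e+00 s⁻¹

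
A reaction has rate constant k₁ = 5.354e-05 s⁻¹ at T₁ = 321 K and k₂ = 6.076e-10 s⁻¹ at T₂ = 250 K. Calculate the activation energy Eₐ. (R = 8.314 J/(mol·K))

107.0 kJ/mol

Step 1: Use the two-temperature Arrhenius form: ln(k₂/k₁) = -Eₐ/R × (1/T₂ - 1/T₁)
Step 2: ln(k₂/k₁) = ln(6.076e-10/5.354e-05) = ln(1.13485e-05) = -11.3864
Step 3: 1/T₂ - 1/T₁ = 1/250 - 1/321 = 8.847352e-04 K⁻¹
Step 4: Eₐ = -R × ln(k₂/k₁) / (1/T₂ - 1/T₁) = -8.314 × -11.3864 / 8.847352e-04
Step 5: Eₐ = 1.0700e+05 J/mol = 107.0 kJ/mol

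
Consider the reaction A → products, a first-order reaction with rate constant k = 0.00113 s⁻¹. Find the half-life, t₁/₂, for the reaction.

613.4 s

Step 1: For a first-order reaction, t₁/₂ = ln(2)/k
Step 2: t₁/₂ = ln(2)/0.00113
Step 3: t₁/₂ = 0.6931/0.00113 = 613.4 s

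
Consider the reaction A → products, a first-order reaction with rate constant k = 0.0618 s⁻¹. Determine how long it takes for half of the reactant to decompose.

11.22 s

Step 1: For a first-order reaction, t₁/₂ = ln(2)/k
Step 2: t₁/₂ = ln(2)/0.0618
Step 3: t₁/₂ = 0.6931/0.0618 = 11.22 s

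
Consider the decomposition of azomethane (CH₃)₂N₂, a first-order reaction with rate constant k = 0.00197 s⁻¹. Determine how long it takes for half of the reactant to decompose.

351.9 s

Step 1: For a first-order reaction, t₁/₂ = ln(2)/k
Step 2: t₁/₂ = ln(2)/0.00197
Step 3: t₁/₂ = 0.6931/0.00197 = 351.9 s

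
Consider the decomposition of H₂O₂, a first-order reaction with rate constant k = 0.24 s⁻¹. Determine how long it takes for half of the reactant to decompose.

2.888 s

Step 1: For a first-order reaction, t₁/₂ = ln(2)/k
Step 2: t₁/₂ = ln(2)/0.24
Step 3: t₁/₂ = 0.6931/0.24 = 2.888 s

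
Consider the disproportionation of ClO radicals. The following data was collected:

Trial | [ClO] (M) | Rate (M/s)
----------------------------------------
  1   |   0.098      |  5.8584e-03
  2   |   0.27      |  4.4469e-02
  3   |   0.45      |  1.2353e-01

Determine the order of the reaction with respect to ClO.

second order (2)

Step 1: Compare trials to find order n where rate₂/rate₁ = ([ClO]₂/[ClO]₁)^n
Step 2: rate₂/rate₁ = 4.4469e-02/5.8584e-03 = 7.591
Step 3: [ClO]₂/[ClO]₁ = 0.27/0.098 = 2.755
Step 4: n = ln(7.591)/ln(2.755) = 2.00 ≈ 2
Step 5: The reaction is second order in ClO.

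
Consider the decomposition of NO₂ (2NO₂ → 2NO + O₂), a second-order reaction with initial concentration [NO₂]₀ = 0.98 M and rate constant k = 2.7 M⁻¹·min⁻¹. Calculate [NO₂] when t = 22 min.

0.01655 M

Step 1: For a second-order reaction: 1/[NO₂] = 1/[NO₂]₀ + kt
Step 2: 1/[NO₂] = 1/0.98 + 2.7 × 22
Step 3: 1/[NO₂] = 1.02 + 59.4 = 60.42
Step 4: [NO₂] = 1/60.42 = 0.01655 M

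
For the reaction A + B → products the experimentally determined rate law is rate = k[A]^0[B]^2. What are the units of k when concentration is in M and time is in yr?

M⁻¹·yr⁻¹

Step 1: Overall order = 0 + 2 = 2.
Step 2: rate has units M·yr⁻¹; [A]^0[B]^2 has units M^2.
Step 3: k = rate/([A]^0[B]^2), so units of k = M^(1-2)·yr⁻¹ = M⁻¹·yr⁻¹.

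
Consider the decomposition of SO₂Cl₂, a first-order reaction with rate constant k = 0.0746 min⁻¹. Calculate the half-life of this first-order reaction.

9.292 min

Step 1: For a first-order reaction, t₁/₂ = ln(2)/k
Step 2: t₁/₂ = ln(2)/0.0746
Step 3: t₁/₂ = 0.6931/0.0746 = 9.292 min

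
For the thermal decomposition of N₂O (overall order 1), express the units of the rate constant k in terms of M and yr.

yr⁻¹

Step 1: For overall order n, rate = k × (concentration)^n.
Step 2: Rate has units M·yr⁻¹; concentration term has units M^1.
Step 3: k = rate / (concentration)^n, so units of k = M^(1-1)·yr⁻¹ = yr⁻¹.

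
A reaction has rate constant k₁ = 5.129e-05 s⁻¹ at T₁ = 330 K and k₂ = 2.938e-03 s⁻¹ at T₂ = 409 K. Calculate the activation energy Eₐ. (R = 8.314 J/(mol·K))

57.5 kJ/mol

Step 1: Use the two-temperature Arrhenius form: ln(k₂/k₁) = -Eₐ/R × (1/T₂ - 1/T₁)
Step 2: ln(k₂/k₁) = ln(2.938e-03/5.129e-05) = ln(57.2821) = 4.04799
Step 3: 1/T₂ - 1/T₁ = 1/409 - 1/330 = -5.853153e-04 K⁻¹
Step 4: Eₐ = -R × ln(k₂/k₁) / (1/T₂ - 1/T₁) = -8.314 × 4.04799 / -5.853153e-04
Step 5: Eₐ = 5.7499e+04 J/mol = 57.5 kJ/mol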